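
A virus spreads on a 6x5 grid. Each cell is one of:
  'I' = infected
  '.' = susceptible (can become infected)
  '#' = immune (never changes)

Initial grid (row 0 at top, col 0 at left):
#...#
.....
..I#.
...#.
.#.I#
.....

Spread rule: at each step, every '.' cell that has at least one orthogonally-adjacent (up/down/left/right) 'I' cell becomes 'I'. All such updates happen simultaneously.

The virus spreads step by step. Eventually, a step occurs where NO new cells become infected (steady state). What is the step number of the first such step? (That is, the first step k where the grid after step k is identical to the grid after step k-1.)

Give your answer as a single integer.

Step 0 (initial): 2 infected
Step 1: +5 new -> 7 infected
Step 2: +7 new -> 14 infected
Step 3: +6 new -> 20 infected
Step 4: +3 new -> 23 infected
Step 5: +1 new -> 24 infected
Step 6: +0 new -> 24 infected

Answer: 6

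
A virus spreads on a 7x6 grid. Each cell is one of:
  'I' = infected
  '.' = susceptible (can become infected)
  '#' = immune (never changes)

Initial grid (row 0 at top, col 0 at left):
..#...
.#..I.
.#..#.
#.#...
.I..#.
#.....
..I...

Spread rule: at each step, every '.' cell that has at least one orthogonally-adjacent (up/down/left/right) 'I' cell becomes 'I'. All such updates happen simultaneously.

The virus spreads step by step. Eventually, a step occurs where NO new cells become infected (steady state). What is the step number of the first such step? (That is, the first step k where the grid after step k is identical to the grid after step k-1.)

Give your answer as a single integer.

Step 0 (initial): 3 infected
Step 1: +10 new -> 13 infected
Step 2: +9 new -> 22 infected
Step 3: +5 new -> 27 infected
Step 4: +3 new -> 30 infected
Step 5: +0 new -> 30 infected

Answer: 5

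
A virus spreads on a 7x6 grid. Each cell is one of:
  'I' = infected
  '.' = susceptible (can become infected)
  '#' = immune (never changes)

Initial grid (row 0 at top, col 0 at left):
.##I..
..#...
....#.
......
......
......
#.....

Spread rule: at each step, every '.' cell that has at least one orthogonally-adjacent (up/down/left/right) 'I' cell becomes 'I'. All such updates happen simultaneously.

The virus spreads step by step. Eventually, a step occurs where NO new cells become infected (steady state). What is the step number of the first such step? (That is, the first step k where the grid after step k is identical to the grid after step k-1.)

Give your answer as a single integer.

Answer: 9

Derivation:
Step 0 (initial): 1 infected
Step 1: +2 new -> 3 infected
Step 2: +3 new -> 6 infected
Step 3: +3 new -> 9 infected
Step 4: +5 new -> 14 infected
Step 5: +7 new -> 21 infected
Step 6: +7 new -> 28 infected
Step 7: +6 new -> 34 infected
Step 8: +3 new -> 37 infected
Step 9: +0 new -> 37 infected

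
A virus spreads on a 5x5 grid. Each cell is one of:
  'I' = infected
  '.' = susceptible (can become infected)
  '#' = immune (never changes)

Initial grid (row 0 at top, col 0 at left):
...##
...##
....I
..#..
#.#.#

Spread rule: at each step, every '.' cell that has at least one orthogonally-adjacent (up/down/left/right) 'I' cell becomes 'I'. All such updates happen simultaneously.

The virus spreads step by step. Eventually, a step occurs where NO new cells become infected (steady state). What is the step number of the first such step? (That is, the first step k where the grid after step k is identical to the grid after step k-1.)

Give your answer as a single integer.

Step 0 (initial): 1 infected
Step 1: +2 new -> 3 infected
Step 2: +2 new -> 5 infected
Step 3: +3 new -> 8 infected
Step 4: +4 new -> 12 infected
Step 5: +4 new -> 16 infected
Step 6: +1 new -> 17 infected
Step 7: +0 new -> 17 infected

Answer: 7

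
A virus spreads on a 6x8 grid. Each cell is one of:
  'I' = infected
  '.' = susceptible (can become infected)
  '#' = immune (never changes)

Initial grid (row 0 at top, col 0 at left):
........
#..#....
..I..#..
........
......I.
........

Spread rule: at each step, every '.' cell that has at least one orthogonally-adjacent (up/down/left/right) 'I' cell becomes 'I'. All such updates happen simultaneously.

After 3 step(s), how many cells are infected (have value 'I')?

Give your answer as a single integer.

Answer: 34

Derivation:
Step 0 (initial): 2 infected
Step 1: +8 new -> 10 infected
Step 2: +13 new -> 23 infected
Step 3: +11 new -> 34 infected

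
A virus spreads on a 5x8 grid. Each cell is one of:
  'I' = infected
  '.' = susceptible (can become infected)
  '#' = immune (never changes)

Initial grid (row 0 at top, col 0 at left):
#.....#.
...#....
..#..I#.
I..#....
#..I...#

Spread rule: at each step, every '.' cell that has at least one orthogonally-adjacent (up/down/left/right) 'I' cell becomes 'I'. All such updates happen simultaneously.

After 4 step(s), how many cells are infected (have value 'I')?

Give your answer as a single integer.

Step 0 (initial): 3 infected
Step 1: +7 new -> 10 infected
Step 2: +11 new -> 21 infected
Step 3: +5 new -> 26 infected
Step 4: +5 new -> 31 infected

Answer: 31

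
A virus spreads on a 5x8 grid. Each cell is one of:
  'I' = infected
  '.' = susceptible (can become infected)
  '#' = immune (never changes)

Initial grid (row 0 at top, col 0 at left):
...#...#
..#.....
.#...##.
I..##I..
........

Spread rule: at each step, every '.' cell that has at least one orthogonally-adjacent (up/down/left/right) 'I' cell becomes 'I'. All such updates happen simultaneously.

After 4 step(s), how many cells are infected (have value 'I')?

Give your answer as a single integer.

Answer: 23

Derivation:
Step 0 (initial): 2 infected
Step 1: +5 new -> 7 infected
Step 2: +6 new -> 13 infected
Step 3: +7 new -> 20 infected
Step 4: +3 new -> 23 infected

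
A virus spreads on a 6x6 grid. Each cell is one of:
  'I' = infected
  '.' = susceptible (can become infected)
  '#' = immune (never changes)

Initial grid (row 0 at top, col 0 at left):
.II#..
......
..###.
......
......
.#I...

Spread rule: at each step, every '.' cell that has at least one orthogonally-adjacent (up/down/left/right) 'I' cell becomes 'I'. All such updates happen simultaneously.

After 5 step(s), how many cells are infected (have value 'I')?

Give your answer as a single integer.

Answer: 31

Derivation:
Step 0 (initial): 3 infected
Step 1: +5 new -> 8 infected
Step 2: +7 new -> 15 infected
Step 3: +7 new -> 22 infected
Step 4: +6 new -> 28 infected
Step 5: +3 new -> 31 infected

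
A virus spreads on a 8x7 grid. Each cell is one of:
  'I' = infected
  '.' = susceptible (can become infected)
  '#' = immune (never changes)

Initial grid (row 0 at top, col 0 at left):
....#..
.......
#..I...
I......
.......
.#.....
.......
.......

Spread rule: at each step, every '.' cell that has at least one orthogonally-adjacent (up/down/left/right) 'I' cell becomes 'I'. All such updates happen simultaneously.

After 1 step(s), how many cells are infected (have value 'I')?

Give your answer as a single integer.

Step 0 (initial): 2 infected
Step 1: +6 new -> 8 infected

Answer: 8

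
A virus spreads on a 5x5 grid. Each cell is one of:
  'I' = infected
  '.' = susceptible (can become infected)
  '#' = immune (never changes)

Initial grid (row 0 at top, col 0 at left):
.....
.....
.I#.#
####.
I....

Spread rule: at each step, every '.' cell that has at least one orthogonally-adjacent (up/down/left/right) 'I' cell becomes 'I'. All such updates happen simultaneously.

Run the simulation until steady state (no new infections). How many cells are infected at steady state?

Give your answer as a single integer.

Step 0 (initial): 2 infected
Step 1: +3 new -> 5 infected
Step 2: +4 new -> 9 infected
Step 3: +4 new -> 13 infected
Step 4: +4 new -> 17 infected
Step 5: +2 new -> 19 infected
Step 6: +0 new -> 19 infected

Answer: 19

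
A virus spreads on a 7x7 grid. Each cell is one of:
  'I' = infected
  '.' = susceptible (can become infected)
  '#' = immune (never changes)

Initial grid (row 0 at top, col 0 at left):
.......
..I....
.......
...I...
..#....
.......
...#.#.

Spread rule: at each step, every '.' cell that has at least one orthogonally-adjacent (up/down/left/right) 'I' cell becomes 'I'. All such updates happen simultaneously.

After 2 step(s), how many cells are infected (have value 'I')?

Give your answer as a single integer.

Step 0 (initial): 2 infected
Step 1: +8 new -> 10 infected
Step 2: +10 new -> 20 infected

Answer: 20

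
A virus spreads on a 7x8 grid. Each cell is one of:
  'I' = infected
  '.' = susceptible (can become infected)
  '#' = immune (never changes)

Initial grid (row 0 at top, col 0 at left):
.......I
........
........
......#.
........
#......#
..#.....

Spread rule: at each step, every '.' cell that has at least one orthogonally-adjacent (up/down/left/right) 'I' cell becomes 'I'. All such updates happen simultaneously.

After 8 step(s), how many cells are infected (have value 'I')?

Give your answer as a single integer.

Step 0 (initial): 1 infected
Step 1: +2 new -> 3 infected
Step 2: +3 new -> 6 infected
Step 3: +4 new -> 10 infected
Step 4: +4 new -> 14 infected
Step 5: +5 new -> 19 infected
Step 6: +6 new -> 25 infected
Step 7: +7 new -> 32 infected
Step 8: +7 new -> 39 infected

Answer: 39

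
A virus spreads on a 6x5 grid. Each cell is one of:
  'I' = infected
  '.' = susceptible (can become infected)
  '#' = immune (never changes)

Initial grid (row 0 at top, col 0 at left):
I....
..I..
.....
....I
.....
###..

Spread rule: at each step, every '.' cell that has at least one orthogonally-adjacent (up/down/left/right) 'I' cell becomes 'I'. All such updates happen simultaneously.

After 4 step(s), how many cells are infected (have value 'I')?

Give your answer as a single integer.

Step 0 (initial): 3 infected
Step 1: +9 new -> 12 infected
Step 2: +8 new -> 20 infected
Step 3: +5 new -> 25 infected
Step 4: +2 new -> 27 infected

Answer: 27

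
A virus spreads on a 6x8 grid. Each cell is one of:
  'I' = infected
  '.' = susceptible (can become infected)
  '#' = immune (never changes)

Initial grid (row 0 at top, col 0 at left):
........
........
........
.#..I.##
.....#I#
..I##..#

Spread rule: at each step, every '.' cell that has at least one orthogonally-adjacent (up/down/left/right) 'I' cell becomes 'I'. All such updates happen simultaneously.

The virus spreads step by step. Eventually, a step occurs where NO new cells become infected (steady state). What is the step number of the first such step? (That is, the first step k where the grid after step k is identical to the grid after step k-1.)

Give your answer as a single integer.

Answer: 8

Derivation:
Step 0 (initial): 3 infected
Step 1: +7 new -> 10 infected
Step 2: +8 new -> 18 infected
Step 3: +6 new -> 24 infected
Step 4: +7 new -> 31 infected
Step 5: +5 new -> 36 infected
Step 6: +3 new -> 39 infected
Step 7: +1 new -> 40 infected
Step 8: +0 new -> 40 infected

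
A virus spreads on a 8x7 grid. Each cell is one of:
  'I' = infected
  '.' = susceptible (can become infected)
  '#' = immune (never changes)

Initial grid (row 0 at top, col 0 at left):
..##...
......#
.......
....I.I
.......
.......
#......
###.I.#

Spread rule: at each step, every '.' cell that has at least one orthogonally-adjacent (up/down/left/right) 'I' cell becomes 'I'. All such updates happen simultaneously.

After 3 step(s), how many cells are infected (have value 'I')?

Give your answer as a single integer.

Answer: 32

Derivation:
Step 0 (initial): 3 infected
Step 1: +9 new -> 12 infected
Step 2: +10 new -> 22 infected
Step 3: +10 new -> 32 infected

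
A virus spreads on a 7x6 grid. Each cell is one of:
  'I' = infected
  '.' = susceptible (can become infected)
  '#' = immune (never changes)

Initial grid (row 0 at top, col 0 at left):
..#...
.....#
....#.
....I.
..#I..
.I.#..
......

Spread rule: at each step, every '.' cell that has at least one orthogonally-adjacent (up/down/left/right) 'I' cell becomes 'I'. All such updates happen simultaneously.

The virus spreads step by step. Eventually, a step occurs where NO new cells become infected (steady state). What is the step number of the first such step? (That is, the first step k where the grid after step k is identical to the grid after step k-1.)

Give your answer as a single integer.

Step 0 (initial): 3 infected
Step 1: +7 new -> 10 infected
Step 2: +9 new -> 19 infected
Step 3: +7 new -> 26 infected
Step 4: +6 new -> 32 infected
Step 5: +3 new -> 35 infected
Step 6: +2 new -> 37 infected
Step 7: +0 new -> 37 infected

Answer: 7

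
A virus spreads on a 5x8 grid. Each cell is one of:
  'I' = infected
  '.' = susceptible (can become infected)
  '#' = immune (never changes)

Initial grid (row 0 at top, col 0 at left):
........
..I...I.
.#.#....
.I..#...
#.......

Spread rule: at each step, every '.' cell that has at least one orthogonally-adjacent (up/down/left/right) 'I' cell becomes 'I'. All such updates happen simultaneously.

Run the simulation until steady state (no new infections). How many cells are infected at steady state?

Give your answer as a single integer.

Step 0 (initial): 3 infected
Step 1: +11 new -> 14 infected
Step 2: +12 new -> 26 infected
Step 3: +7 new -> 33 infected
Step 4: +3 new -> 36 infected
Step 5: +0 new -> 36 infected

Answer: 36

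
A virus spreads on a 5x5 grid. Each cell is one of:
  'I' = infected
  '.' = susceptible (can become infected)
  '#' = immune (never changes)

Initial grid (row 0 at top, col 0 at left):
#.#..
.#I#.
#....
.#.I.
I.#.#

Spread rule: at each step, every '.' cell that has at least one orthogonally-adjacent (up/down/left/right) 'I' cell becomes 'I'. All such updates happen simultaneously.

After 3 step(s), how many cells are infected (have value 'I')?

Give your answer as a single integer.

Answer: 13

Derivation:
Step 0 (initial): 3 infected
Step 1: +7 new -> 10 infected
Step 2: +2 new -> 12 infected
Step 3: +1 new -> 13 infected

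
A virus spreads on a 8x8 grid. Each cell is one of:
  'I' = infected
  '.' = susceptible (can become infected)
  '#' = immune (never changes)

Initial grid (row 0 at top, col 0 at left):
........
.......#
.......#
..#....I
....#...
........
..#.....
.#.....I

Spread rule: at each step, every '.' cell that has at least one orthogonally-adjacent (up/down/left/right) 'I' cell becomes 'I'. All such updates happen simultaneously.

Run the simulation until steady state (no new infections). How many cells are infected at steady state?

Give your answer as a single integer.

Answer: 58

Derivation:
Step 0 (initial): 2 infected
Step 1: +4 new -> 6 infected
Step 2: +6 new -> 12 infected
Step 3: +7 new -> 19 infected
Step 4: +7 new -> 26 infected
Step 5: +8 new -> 34 infected
Step 6: +5 new -> 39 infected
Step 7: +5 new -> 44 infected
Step 8: +6 new -> 50 infected
Step 9: +5 new -> 55 infected
Step 10: +2 new -> 57 infected
Step 11: +1 new -> 58 infected
Step 12: +0 new -> 58 infected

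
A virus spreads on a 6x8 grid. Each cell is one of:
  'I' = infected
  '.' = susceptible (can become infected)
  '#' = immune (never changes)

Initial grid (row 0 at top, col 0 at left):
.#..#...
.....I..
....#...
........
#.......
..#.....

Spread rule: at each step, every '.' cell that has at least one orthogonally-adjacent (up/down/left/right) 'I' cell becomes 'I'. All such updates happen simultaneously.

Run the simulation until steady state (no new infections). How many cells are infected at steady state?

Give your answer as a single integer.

Answer: 43

Derivation:
Step 0 (initial): 1 infected
Step 1: +4 new -> 5 infected
Step 2: +5 new -> 10 infected
Step 3: +8 new -> 18 infected
Step 4: +8 new -> 26 infected
Step 5: +7 new -> 33 infected
Step 6: +6 new -> 39 infected
Step 7: +2 new -> 41 infected
Step 8: +1 new -> 42 infected
Step 9: +1 new -> 43 infected
Step 10: +0 new -> 43 infected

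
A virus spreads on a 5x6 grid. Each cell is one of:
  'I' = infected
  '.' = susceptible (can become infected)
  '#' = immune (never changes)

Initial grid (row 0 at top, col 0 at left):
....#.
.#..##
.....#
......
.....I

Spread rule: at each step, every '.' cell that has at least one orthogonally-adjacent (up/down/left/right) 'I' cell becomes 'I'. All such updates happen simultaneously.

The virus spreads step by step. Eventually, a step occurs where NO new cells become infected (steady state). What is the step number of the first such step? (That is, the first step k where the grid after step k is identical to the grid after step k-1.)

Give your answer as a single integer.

Answer: 10

Derivation:
Step 0 (initial): 1 infected
Step 1: +2 new -> 3 infected
Step 2: +2 new -> 5 infected
Step 3: +3 new -> 8 infected
Step 4: +3 new -> 11 infected
Step 5: +4 new -> 15 infected
Step 6: +4 new -> 19 infected
Step 7: +2 new -> 21 infected
Step 8: +2 new -> 23 infected
Step 9: +1 new -> 24 infected
Step 10: +0 new -> 24 infected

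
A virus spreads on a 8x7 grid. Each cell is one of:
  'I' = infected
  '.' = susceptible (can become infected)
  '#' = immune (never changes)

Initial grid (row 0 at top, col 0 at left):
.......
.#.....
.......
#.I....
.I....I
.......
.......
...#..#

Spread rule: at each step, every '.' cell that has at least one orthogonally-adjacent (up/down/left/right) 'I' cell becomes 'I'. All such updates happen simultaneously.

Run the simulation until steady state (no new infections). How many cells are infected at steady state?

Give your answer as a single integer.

Answer: 52

Derivation:
Step 0 (initial): 3 infected
Step 1: +9 new -> 12 infected
Step 2: +13 new -> 25 infected
Step 3: +12 new -> 37 infected
Step 4: +11 new -> 48 infected
Step 5: +4 new -> 52 infected
Step 6: +0 new -> 52 infected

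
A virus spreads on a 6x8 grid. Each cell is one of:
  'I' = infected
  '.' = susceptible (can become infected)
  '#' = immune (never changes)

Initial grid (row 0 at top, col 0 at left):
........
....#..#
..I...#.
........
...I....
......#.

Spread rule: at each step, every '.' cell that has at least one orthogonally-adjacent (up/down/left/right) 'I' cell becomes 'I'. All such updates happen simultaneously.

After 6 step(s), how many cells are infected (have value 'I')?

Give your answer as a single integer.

Answer: 43

Derivation:
Step 0 (initial): 2 infected
Step 1: +8 new -> 10 infected
Step 2: +11 new -> 21 infected
Step 3: +10 new -> 31 infected
Step 4: +6 new -> 37 infected
Step 5: +4 new -> 41 infected
Step 6: +2 new -> 43 infected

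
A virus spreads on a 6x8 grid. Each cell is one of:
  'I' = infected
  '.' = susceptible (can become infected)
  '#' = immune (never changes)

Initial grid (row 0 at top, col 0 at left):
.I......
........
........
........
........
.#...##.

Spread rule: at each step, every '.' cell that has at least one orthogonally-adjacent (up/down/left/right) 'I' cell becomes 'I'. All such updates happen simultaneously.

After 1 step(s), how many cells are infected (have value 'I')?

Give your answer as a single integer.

Step 0 (initial): 1 infected
Step 1: +3 new -> 4 infected

Answer: 4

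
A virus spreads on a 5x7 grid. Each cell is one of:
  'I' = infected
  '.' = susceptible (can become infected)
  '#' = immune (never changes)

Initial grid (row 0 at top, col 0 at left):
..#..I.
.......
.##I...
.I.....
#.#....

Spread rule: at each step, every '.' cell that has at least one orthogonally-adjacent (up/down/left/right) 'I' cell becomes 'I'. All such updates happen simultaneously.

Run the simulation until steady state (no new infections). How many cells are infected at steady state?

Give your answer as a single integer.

Step 0 (initial): 3 infected
Step 1: +9 new -> 12 infected
Step 2: +8 new -> 20 infected
Step 3: +5 new -> 25 infected
Step 4: +4 new -> 29 infected
Step 5: +1 new -> 30 infected
Step 6: +0 new -> 30 infected

Answer: 30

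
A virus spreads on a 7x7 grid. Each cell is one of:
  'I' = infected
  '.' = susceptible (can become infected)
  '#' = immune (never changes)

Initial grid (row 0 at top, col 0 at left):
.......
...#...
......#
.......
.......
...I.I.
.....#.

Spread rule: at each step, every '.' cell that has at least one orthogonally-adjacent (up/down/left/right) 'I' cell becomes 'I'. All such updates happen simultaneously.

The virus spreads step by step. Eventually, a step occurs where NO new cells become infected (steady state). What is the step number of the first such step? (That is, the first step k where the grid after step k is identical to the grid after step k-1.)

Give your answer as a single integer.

Answer: 9

Derivation:
Step 0 (initial): 2 infected
Step 1: +6 new -> 8 infected
Step 2: +9 new -> 17 infected
Step 3: +8 new -> 25 infected
Step 4: +6 new -> 31 infected
Step 5: +6 new -> 37 infected
Step 6: +5 new -> 42 infected
Step 7: +3 new -> 45 infected
Step 8: +1 new -> 46 infected
Step 9: +0 new -> 46 infected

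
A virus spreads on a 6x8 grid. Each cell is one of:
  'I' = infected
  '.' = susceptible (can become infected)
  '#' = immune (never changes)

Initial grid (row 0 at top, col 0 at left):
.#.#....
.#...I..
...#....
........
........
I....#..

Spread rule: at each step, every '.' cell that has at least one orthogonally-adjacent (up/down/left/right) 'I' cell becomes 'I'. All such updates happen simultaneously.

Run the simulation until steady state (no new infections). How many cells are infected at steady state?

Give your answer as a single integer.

Answer: 43

Derivation:
Step 0 (initial): 2 infected
Step 1: +6 new -> 8 infected
Step 2: +10 new -> 18 infected
Step 3: +10 new -> 28 infected
Step 4: +11 new -> 39 infected
Step 5: +3 new -> 42 infected
Step 6: +1 new -> 43 infected
Step 7: +0 new -> 43 infected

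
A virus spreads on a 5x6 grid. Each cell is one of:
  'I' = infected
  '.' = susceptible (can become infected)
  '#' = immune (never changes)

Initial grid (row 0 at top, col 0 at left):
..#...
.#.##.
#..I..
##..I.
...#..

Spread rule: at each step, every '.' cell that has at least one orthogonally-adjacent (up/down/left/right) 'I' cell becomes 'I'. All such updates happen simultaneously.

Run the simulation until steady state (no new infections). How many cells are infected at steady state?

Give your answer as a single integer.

Answer: 19

Derivation:
Step 0 (initial): 2 infected
Step 1: +5 new -> 7 infected
Step 2: +5 new -> 12 infected
Step 3: +2 new -> 14 infected
Step 4: +2 new -> 16 infected
Step 5: +2 new -> 18 infected
Step 6: +1 new -> 19 infected
Step 7: +0 new -> 19 infected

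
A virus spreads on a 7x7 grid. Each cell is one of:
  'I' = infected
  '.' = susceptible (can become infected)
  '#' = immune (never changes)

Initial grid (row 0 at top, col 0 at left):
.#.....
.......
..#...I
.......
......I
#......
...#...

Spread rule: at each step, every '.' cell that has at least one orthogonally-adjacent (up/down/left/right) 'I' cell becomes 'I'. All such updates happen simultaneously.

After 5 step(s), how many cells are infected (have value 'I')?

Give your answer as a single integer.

Step 0 (initial): 2 infected
Step 1: +5 new -> 7 infected
Step 2: +7 new -> 14 infected
Step 3: +7 new -> 21 infected
Step 4: +6 new -> 27 infected
Step 5: +5 new -> 32 infected

Answer: 32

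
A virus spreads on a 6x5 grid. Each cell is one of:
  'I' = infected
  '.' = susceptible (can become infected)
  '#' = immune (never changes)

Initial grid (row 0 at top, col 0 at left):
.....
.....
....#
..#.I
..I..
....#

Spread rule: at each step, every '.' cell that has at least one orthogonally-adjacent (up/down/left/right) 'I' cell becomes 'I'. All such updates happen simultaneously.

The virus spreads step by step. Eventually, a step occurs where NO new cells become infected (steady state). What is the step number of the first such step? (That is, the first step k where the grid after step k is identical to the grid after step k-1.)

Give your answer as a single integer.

Answer: 7

Derivation:
Step 0 (initial): 2 infected
Step 1: +5 new -> 7 infected
Step 2: +5 new -> 12 infected
Step 3: +5 new -> 17 infected
Step 4: +5 new -> 22 infected
Step 5: +4 new -> 26 infected
Step 6: +1 new -> 27 infected
Step 7: +0 new -> 27 infected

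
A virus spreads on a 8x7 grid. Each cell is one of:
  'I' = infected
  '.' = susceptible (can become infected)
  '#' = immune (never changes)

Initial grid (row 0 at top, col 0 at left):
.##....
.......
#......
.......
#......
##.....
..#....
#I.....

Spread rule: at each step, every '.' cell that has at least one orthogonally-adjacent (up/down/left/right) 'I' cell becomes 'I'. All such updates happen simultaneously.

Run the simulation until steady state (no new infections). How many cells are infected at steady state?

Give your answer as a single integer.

Answer: 48

Derivation:
Step 0 (initial): 1 infected
Step 1: +2 new -> 3 infected
Step 2: +2 new -> 5 infected
Step 3: +2 new -> 7 infected
Step 4: +3 new -> 10 infected
Step 5: +5 new -> 15 infected
Step 6: +5 new -> 20 infected
Step 7: +6 new -> 26 infected
Step 8: +6 new -> 32 infected
Step 9: +7 new -> 39 infected
Step 10: +4 new -> 43 infected
Step 11: +3 new -> 46 infected
Step 12: +2 new -> 48 infected
Step 13: +0 new -> 48 infected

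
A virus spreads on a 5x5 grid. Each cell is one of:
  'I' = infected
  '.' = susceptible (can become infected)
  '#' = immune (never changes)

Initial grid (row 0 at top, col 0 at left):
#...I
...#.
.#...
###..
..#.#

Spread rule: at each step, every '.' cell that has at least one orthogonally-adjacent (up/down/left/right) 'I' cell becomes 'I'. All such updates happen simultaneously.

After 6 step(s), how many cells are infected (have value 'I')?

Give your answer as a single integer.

Step 0 (initial): 1 infected
Step 1: +2 new -> 3 infected
Step 2: +2 new -> 5 infected
Step 3: +4 new -> 9 infected
Step 4: +3 new -> 12 infected
Step 5: +2 new -> 14 infected
Step 6: +1 new -> 15 infected

Answer: 15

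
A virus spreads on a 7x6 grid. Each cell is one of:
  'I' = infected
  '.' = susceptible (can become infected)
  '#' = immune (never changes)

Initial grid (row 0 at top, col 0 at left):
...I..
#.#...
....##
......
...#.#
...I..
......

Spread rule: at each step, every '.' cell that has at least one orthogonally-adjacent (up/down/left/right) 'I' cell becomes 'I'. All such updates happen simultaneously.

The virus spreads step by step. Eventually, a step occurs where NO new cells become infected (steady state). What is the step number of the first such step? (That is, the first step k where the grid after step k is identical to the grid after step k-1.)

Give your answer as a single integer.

Answer: 6

Derivation:
Step 0 (initial): 2 infected
Step 1: +6 new -> 8 infected
Step 2: +10 new -> 18 infected
Step 3: +11 new -> 29 infected
Step 4: +5 new -> 34 infected
Step 5: +2 new -> 36 infected
Step 6: +0 new -> 36 infected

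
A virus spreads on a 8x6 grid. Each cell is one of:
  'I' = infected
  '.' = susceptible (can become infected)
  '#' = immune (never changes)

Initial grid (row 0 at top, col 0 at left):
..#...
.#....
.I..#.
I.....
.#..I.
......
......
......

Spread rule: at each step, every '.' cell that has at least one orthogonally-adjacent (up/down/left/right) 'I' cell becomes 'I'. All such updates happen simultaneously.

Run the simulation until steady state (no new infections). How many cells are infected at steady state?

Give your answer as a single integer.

Answer: 44

Derivation:
Step 0 (initial): 3 infected
Step 1: +8 new -> 11 infected
Step 2: +11 new -> 22 infected
Step 3: +9 new -> 31 infected
Step 4: +9 new -> 40 infected
Step 5: +4 new -> 44 infected
Step 6: +0 new -> 44 infected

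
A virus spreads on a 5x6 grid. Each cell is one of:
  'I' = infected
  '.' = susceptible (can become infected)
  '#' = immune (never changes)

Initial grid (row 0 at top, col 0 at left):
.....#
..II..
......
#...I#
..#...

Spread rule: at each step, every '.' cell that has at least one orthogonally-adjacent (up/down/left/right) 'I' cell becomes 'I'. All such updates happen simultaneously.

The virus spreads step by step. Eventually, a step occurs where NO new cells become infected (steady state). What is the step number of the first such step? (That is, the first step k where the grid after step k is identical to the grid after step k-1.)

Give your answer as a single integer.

Step 0 (initial): 3 infected
Step 1: +9 new -> 12 infected
Step 2: +9 new -> 21 infected
Step 3: +3 new -> 24 infected
Step 4: +1 new -> 25 infected
Step 5: +1 new -> 26 infected
Step 6: +0 new -> 26 infected

Answer: 6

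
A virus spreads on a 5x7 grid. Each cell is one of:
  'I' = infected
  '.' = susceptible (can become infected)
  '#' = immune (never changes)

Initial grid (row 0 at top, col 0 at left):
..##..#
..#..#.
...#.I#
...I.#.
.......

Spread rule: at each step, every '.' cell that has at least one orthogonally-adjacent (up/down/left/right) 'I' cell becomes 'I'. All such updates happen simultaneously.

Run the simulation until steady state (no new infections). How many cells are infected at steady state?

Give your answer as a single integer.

Answer: 26

Derivation:
Step 0 (initial): 2 infected
Step 1: +4 new -> 6 infected
Step 2: +5 new -> 11 infected
Step 3: +6 new -> 17 infected
Step 4: +5 new -> 22 infected
Step 5: +3 new -> 25 infected
Step 6: +1 new -> 26 infected
Step 7: +0 new -> 26 infected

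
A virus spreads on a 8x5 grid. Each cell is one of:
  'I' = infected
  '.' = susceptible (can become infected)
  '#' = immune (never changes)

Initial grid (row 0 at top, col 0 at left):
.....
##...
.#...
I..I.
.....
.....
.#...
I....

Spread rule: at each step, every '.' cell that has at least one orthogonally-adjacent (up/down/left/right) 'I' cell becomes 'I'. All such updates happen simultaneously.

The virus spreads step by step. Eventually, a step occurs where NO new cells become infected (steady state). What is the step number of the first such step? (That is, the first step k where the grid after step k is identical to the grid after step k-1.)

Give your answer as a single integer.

Answer: 7

Derivation:
Step 0 (initial): 3 infected
Step 1: +9 new -> 12 infected
Step 2: +9 new -> 21 infected
Step 3: +9 new -> 30 infected
Step 4: +4 new -> 34 infected
Step 5: +1 new -> 35 infected
Step 6: +1 new -> 36 infected
Step 7: +0 new -> 36 infected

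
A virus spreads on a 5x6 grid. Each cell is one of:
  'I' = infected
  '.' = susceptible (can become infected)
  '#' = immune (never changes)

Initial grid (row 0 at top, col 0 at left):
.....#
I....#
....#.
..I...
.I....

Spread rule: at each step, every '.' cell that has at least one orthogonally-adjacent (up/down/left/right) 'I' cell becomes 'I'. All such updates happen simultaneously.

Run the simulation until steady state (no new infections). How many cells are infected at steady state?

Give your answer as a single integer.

Answer: 27

Derivation:
Step 0 (initial): 3 infected
Step 1: +8 new -> 11 infected
Step 2: +7 new -> 18 infected
Step 3: +4 new -> 22 infected
Step 4: +4 new -> 26 infected
Step 5: +1 new -> 27 infected
Step 6: +0 new -> 27 infected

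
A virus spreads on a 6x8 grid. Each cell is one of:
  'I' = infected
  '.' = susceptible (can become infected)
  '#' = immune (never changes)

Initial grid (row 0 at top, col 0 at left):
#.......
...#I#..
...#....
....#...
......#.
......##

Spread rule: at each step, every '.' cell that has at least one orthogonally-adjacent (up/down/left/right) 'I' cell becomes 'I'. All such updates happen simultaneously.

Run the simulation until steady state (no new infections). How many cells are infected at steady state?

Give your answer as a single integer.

Answer: 40

Derivation:
Step 0 (initial): 1 infected
Step 1: +2 new -> 3 infected
Step 2: +3 new -> 6 infected
Step 3: +4 new -> 10 infected
Step 4: +7 new -> 17 infected
Step 5: +6 new -> 23 infected
Step 6: +6 new -> 29 infected
Step 7: +5 new -> 34 infected
Step 8: +3 new -> 37 infected
Step 9: +2 new -> 39 infected
Step 10: +1 new -> 40 infected
Step 11: +0 new -> 40 infected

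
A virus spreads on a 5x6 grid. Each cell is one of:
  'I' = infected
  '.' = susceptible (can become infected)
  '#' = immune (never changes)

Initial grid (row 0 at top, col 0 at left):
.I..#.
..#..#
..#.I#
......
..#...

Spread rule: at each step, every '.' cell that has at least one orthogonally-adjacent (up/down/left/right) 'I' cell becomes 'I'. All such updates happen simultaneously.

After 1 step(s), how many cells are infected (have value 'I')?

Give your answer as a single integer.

Answer: 8

Derivation:
Step 0 (initial): 2 infected
Step 1: +6 new -> 8 infected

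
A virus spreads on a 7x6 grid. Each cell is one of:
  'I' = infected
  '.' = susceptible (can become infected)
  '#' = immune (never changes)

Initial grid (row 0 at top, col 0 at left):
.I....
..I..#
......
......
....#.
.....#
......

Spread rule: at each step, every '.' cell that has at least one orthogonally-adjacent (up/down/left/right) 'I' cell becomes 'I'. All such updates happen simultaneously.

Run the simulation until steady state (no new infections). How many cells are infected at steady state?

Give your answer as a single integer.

Step 0 (initial): 2 infected
Step 1: +5 new -> 7 infected
Step 2: +6 new -> 13 infected
Step 3: +6 new -> 19 infected
Step 4: +7 new -> 26 infected
Step 5: +5 new -> 31 infected
Step 6: +5 new -> 36 infected
Step 7: +2 new -> 38 infected
Step 8: +1 new -> 39 infected
Step 9: +0 new -> 39 infected

Answer: 39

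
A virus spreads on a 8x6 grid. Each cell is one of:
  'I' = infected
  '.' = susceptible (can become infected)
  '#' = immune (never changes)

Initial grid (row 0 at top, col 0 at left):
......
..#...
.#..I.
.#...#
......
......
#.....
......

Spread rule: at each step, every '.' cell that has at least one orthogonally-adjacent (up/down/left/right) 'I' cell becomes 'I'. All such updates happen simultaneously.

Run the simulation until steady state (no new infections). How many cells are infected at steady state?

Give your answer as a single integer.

Step 0 (initial): 1 infected
Step 1: +4 new -> 5 infected
Step 2: +6 new -> 11 infected
Step 3: +6 new -> 17 infected
Step 4: +5 new -> 22 infected
Step 5: +6 new -> 28 infected
Step 6: +7 new -> 35 infected
Step 7: +5 new -> 40 infected
Step 8: +2 new -> 42 infected
Step 9: +1 new -> 43 infected
Step 10: +0 new -> 43 infected

Answer: 43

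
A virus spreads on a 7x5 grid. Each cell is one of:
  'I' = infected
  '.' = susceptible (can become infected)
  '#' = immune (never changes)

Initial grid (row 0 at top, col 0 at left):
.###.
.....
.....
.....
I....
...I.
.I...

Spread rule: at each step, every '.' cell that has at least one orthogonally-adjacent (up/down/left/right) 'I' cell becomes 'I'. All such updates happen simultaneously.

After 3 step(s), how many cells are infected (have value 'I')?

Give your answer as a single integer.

Answer: 24

Derivation:
Step 0 (initial): 3 infected
Step 1: +10 new -> 13 infected
Step 2: +6 new -> 19 infected
Step 3: +5 new -> 24 infected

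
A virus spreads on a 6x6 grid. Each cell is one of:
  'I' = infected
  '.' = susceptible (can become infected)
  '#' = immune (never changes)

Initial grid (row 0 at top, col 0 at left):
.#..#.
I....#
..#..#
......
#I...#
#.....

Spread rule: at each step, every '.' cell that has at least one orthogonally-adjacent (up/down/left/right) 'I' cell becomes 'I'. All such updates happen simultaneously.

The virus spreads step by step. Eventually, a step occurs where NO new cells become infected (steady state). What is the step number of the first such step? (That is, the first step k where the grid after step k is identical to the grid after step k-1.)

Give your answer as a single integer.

Step 0 (initial): 2 infected
Step 1: +6 new -> 8 infected
Step 2: +6 new -> 14 infected
Step 3: +5 new -> 19 infected
Step 4: +5 new -> 24 infected
Step 5: +3 new -> 27 infected
Step 6: +0 new -> 27 infected

Answer: 6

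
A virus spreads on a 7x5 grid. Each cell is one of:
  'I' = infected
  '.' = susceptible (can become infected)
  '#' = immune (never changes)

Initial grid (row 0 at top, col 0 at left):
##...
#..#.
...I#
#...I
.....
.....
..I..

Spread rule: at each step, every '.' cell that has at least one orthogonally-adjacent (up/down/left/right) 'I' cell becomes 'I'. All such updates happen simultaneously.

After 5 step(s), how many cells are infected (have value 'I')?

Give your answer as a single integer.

Step 0 (initial): 3 infected
Step 1: +6 new -> 9 infected
Step 2: +10 new -> 19 infected
Step 3: +6 new -> 25 infected
Step 4: +2 new -> 27 infected
Step 5: +1 new -> 28 infected

Answer: 28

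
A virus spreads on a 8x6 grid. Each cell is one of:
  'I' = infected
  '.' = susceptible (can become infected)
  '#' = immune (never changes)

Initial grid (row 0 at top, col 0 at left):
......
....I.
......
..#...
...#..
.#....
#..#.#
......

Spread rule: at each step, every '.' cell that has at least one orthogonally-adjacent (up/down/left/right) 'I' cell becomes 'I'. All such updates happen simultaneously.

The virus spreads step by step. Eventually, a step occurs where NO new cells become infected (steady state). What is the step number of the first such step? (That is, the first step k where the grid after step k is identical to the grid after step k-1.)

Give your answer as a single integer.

Answer: 11

Derivation:
Step 0 (initial): 1 infected
Step 1: +4 new -> 5 infected
Step 2: +6 new -> 11 infected
Step 3: +6 new -> 17 infected
Step 4: +5 new -> 22 infected
Step 5: +6 new -> 28 infected
Step 6: +4 new -> 32 infected
Step 7: +5 new -> 37 infected
Step 8: +3 new -> 40 infected
Step 9: +1 new -> 41 infected
Step 10: +1 new -> 42 infected
Step 11: +0 new -> 42 infected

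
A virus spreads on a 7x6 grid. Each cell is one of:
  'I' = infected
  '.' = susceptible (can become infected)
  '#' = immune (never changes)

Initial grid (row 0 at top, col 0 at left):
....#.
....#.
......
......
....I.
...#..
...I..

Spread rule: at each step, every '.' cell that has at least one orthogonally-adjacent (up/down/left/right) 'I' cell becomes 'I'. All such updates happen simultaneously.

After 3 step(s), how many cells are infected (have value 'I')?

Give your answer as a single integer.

Step 0 (initial): 2 infected
Step 1: +6 new -> 8 infected
Step 2: +8 new -> 16 infected
Step 3: +6 new -> 22 infected

Answer: 22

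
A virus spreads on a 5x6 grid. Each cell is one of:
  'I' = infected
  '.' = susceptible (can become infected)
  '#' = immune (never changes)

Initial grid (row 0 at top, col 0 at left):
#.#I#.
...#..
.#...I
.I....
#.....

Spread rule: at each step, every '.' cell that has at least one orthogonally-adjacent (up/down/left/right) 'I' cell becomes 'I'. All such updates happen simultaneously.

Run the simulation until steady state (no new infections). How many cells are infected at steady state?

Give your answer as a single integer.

Answer: 24

Derivation:
Step 0 (initial): 3 infected
Step 1: +6 new -> 9 infected
Step 2: +9 new -> 18 infected
Step 3: +4 new -> 22 infected
Step 4: +1 new -> 23 infected
Step 5: +1 new -> 24 infected
Step 6: +0 new -> 24 infected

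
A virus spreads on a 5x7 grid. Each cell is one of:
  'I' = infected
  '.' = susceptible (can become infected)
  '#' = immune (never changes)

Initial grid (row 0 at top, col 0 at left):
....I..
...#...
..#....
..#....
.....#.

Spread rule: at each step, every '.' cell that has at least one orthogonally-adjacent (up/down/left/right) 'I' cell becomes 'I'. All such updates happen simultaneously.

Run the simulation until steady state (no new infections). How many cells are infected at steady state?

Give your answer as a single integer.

Step 0 (initial): 1 infected
Step 1: +3 new -> 4 infected
Step 2: +4 new -> 8 infected
Step 3: +6 new -> 14 infected
Step 4: +6 new -> 20 infected
Step 5: +4 new -> 24 infected
Step 6: +4 new -> 28 infected
Step 7: +2 new -> 30 infected
Step 8: +1 new -> 31 infected
Step 9: +0 new -> 31 infected

Answer: 31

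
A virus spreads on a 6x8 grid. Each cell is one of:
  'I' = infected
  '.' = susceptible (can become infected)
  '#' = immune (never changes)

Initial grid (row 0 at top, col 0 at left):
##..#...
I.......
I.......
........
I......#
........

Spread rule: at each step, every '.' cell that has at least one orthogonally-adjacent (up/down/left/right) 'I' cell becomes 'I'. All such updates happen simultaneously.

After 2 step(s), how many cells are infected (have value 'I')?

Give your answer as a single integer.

Answer: 13

Derivation:
Step 0 (initial): 3 infected
Step 1: +5 new -> 8 infected
Step 2: +5 new -> 13 infected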